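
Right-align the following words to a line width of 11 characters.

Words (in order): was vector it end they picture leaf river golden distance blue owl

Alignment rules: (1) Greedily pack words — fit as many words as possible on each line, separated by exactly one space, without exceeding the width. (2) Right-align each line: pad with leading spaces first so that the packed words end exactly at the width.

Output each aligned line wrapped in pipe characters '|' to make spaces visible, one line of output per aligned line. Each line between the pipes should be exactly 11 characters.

Answer: | was vector|
|it end they|
|    picture|
| leaf river|
|     golden|
|   distance|
|   blue owl|

Derivation:
Line 1: ['was', 'vector'] (min_width=10, slack=1)
Line 2: ['it', 'end', 'they'] (min_width=11, slack=0)
Line 3: ['picture'] (min_width=7, slack=4)
Line 4: ['leaf', 'river'] (min_width=10, slack=1)
Line 5: ['golden'] (min_width=6, slack=5)
Line 6: ['distance'] (min_width=8, slack=3)
Line 7: ['blue', 'owl'] (min_width=8, slack=3)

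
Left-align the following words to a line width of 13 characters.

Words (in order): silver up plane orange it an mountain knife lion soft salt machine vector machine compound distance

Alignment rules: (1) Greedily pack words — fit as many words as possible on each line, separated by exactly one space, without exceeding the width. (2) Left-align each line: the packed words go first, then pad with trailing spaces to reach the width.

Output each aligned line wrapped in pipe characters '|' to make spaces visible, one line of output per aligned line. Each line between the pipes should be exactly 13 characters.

Line 1: ['silver', 'up'] (min_width=9, slack=4)
Line 2: ['plane', 'orange'] (min_width=12, slack=1)
Line 3: ['it', 'an'] (min_width=5, slack=8)
Line 4: ['mountain'] (min_width=8, slack=5)
Line 5: ['knife', 'lion'] (min_width=10, slack=3)
Line 6: ['soft', 'salt'] (min_width=9, slack=4)
Line 7: ['machine'] (min_width=7, slack=6)
Line 8: ['vector'] (min_width=6, slack=7)
Line 9: ['machine'] (min_width=7, slack=6)
Line 10: ['compound'] (min_width=8, slack=5)
Line 11: ['distance'] (min_width=8, slack=5)

Answer: |silver up    |
|plane orange |
|it an        |
|mountain     |
|knife lion   |
|soft salt    |
|machine      |
|vector       |
|machine      |
|compound     |
|distance     |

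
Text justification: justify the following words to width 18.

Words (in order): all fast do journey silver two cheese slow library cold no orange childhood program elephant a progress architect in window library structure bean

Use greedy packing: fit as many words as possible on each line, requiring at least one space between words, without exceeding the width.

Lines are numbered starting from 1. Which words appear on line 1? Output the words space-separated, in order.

Answer: all fast do

Derivation:
Line 1: ['all', 'fast', 'do'] (min_width=11, slack=7)
Line 2: ['journey', 'silver', 'two'] (min_width=18, slack=0)
Line 3: ['cheese', 'slow'] (min_width=11, slack=7)
Line 4: ['library', 'cold', 'no'] (min_width=15, slack=3)
Line 5: ['orange', 'childhood'] (min_width=16, slack=2)
Line 6: ['program', 'elephant', 'a'] (min_width=18, slack=0)
Line 7: ['progress', 'architect'] (min_width=18, slack=0)
Line 8: ['in', 'window', 'library'] (min_width=17, slack=1)
Line 9: ['structure', 'bean'] (min_width=14, slack=4)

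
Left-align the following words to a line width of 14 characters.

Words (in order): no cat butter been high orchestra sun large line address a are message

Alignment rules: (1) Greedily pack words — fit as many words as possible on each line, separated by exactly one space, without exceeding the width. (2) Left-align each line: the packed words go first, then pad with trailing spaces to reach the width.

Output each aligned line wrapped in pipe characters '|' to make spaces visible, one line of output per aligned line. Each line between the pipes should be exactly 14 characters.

Line 1: ['no', 'cat', 'butter'] (min_width=13, slack=1)
Line 2: ['been', 'high'] (min_width=9, slack=5)
Line 3: ['orchestra', 'sun'] (min_width=13, slack=1)
Line 4: ['large', 'line'] (min_width=10, slack=4)
Line 5: ['address', 'a', 'are'] (min_width=13, slack=1)
Line 6: ['message'] (min_width=7, slack=7)

Answer: |no cat butter |
|been high     |
|orchestra sun |
|large line    |
|address a are |
|message       |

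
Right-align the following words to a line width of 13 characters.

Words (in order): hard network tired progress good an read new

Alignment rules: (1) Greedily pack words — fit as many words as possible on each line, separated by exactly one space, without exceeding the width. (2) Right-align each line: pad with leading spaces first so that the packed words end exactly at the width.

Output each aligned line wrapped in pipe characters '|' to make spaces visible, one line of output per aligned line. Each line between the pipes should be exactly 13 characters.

Answer: | hard network|
|        tired|
|progress good|
|  an read new|

Derivation:
Line 1: ['hard', 'network'] (min_width=12, slack=1)
Line 2: ['tired'] (min_width=5, slack=8)
Line 3: ['progress', 'good'] (min_width=13, slack=0)
Line 4: ['an', 'read', 'new'] (min_width=11, slack=2)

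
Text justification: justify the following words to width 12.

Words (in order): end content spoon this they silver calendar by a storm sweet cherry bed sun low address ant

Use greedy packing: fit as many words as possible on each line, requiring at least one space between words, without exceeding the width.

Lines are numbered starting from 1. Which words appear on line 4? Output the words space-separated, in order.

Answer: calendar by

Derivation:
Line 1: ['end', 'content'] (min_width=11, slack=1)
Line 2: ['spoon', 'this'] (min_width=10, slack=2)
Line 3: ['they', 'silver'] (min_width=11, slack=1)
Line 4: ['calendar', 'by'] (min_width=11, slack=1)
Line 5: ['a', 'storm'] (min_width=7, slack=5)
Line 6: ['sweet', 'cherry'] (min_width=12, slack=0)
Line 7: ['bed', 'sun', 'low'] (min_width=11, slack=1)
Line 8: ['address', 'ant'] (min_width=11, slack=1)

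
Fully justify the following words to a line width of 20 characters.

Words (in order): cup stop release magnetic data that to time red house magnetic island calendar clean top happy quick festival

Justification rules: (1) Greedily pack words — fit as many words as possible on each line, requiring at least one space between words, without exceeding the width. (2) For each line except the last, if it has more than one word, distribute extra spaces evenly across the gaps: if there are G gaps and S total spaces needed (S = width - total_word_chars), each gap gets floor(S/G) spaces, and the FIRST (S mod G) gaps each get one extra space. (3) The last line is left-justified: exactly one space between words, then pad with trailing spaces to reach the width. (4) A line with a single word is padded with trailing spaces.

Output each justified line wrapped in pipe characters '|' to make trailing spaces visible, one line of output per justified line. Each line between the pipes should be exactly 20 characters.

Line 1: ['cup', 'stop', 'release'] (min_width=16, slack=4)
Line 2: ['magnetic', 'data', 'that'] (min_width=18, slack=2)
Line 3: ['to', 'time', 'red', 'house'] (min_width=17, slack=3)
Line 4: ['magnetic', 'island'] (min_width=15, slack=5)
Line 5: ['calendar', 'clean', 'top'] (min_width=18, slack=2)
Line 6: ['happy', 'quick', 'festival'] (min_width=20, slack=0)

Answer: |cup   stop   release|
|magnetic  data  that|
|to  time  red  house|
|magnetic      island|
|calendar  clean  top|
|happy quick festival|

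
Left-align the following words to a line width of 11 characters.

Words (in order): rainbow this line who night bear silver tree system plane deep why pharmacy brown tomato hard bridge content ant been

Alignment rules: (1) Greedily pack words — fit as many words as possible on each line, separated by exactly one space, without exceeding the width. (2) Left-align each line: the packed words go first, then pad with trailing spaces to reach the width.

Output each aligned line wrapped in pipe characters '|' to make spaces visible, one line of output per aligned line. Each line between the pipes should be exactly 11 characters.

Answer: |rainbow    |
|this line  |
|who night  |
|bear silver|
|tree system|
|plane deep |
|why        |
|pharmacy   |
|brown      |
|tomato hard|
|bridge     |
|content ant|
|been       |

Derivation:
Line 1: ['rainbow'] (min_width=7, slack=4)
Line 2: ['this', 'line'] (min_width=9, slack=2)
Line 3: ['who', 'night'] (min_width=9, slack=2)
Line 4: ['bear', 'silver'] (min_width=11, slack=0)
Line 5: ['tree', 'system'] (min_width=11, slack=0)
Line 6: ['plane', 'deep'] (min_width=10, slack=1)
Line 7: ['why'] (min_width=3, slack=8)
Line 8: ['pharmacy'] (min_width=8, slack=3)
Line 9: ['brown'] (min_width=5, slack=6)
Line 10: ['tomato', 'hard'] (min_width=11, slack=0)
Line 11: ['bridge'] (min_width=6, slack=5)
Line 12: ['content', 'ant'] (min_width=11, slack=0)
Line 13: ['been'] (min_width=4, slack=7)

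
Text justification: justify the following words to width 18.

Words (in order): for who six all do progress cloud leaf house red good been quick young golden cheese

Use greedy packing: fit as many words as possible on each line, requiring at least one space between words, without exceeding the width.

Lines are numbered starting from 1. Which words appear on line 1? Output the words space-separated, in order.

Line 1: ['for', 'who', 'six', 'all', 'do'] (min_width=18, slack=0)
Line 2: ['progress', 'cloud'] (min_width=14, slack=4)
Line 3: ['leaf', 'house', 'red'] (min_width=14, slack=4)
Line 4: ['good', 'been', 'quick'] (min_width=15, slack=3)
Line 5: ['young', 'golden'] (min_width=12, slack=6)
Line 6: ['cheese'] (min_width=6, slack=12)

Answer: for who six all do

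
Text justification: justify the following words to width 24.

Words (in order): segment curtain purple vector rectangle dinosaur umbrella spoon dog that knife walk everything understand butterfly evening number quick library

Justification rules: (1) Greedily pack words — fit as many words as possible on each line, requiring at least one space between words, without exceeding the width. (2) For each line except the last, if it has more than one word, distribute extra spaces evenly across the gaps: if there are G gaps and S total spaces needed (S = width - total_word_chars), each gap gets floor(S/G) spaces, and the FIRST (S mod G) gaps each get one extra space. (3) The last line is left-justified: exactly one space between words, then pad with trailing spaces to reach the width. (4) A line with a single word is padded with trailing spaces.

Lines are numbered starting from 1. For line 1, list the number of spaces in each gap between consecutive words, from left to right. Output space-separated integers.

Answer: 2 2

Derivation:
Line 1: ['segment', 'curtain', 'purple'] (min_width=22, slack=2)
Line 2: ['vector', 'rectangle'] (min_width=16, slack=8)
Line 3: ['dinosaur', 'umbrella', 'spoon'] (min_width=23, slack=1)
Line 4: ['dog', 'that', 'knife', 'walk'] (min_width=19, slack=5)
Line 5: ['everything', 'understand'] (min_width=21, slack=3)
Line 6: ['butterfly', 'evening', 'number'] (min_width=24, slack=0)
Line 7: ['quick', 'library'] (min_width=13, slack=11)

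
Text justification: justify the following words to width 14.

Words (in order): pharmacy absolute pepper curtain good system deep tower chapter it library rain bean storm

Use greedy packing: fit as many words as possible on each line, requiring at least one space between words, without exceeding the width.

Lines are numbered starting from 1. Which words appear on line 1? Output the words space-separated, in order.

Answer: pharmacy

Derivation:
Line 1: ['pharmacy'] (min_width=8, slack=6)
Line 2: ['absolute'] (min_width=8, slack=6)
Line 3: ['pepper', 'curtain'] (min_width=14, slack=0)
Line 4: ['good', 'system'] (min_width=11, slack=3)
Line 5: ['deep', 'tower'] (min_width=10, slack=4)
Line 6: ['chapter', 'it'] (min_width=10, slack=4)
Line 7: ['library', 'rain'] (min_width=12, slack=2)
Line 8: ['bean', 'storm'] (min_width=10, slack=4)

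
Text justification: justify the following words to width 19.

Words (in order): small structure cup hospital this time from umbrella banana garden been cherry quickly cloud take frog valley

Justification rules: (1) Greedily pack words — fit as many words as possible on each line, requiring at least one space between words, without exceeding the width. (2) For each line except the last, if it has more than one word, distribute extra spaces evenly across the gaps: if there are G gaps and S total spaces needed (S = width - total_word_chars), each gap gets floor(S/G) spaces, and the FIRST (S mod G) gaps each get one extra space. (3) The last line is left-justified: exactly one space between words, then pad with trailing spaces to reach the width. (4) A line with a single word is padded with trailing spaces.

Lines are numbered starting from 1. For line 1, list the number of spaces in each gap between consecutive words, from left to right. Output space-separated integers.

Answer: 1 1

Derivation:
Line 1: ['small', 'structure', 'cup'] (min_width=19, slack=0)
Line 2: ['hospital', 'this', 'time'] (min_width=18, slack=1)
Line 3: ['from', 'umbrella'] (min_width=13, slack=6)
Line 4: ['banana', 'garden', 'been'] (min_width=18, slack=1)
Line 5: ['cherry', 'quickly'] (min_width=14, slack=5)
Line 6: ['cloud', 'take', 'frog'] (min_width=15, slack=4)
Line 7: ['valley'] (min_width=6, slack=13)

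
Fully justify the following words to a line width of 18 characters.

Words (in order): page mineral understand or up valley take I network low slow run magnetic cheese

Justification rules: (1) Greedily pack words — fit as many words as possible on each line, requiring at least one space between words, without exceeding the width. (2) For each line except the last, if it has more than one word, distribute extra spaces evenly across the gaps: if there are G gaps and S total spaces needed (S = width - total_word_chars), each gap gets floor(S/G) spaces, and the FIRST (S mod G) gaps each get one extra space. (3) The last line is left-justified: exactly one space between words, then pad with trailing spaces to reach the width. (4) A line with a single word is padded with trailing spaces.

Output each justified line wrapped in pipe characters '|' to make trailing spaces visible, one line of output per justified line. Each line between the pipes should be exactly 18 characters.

Line 1: ['page', 'mineral'] (min_width=12, slack=6)
Line 2: ['understand', 'or', 'up'] (min_width=16, slack=2)
Line 3: ['valley', 'take', 'I'] (min_width=13, slack=5)
Line 4: ['network', 'low', 'slow'] (min_width=16, slack=2)
Line 5: ['run', 'magnetic'] (min_width=12, slack=6)
Line 6: ['cheese'] (min_width=6, slack=12)

Answer: |page       mineral|
|understand  or  up|
|valley    take   I|
|network  low  slow|
|run       magnetic|
|cheese            |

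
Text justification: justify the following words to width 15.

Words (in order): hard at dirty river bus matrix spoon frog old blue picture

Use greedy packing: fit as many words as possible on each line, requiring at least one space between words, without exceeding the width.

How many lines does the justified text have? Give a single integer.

Line 1: ['hard', 'at', 'dirty'] (min_width=13, slack=2)
Line 2: ['river', 'bus'] (min_width=9, slack=6)
Line 3: ['matrix', 'spoon'] (min_width=12, slack=3)
Line 4: ['frog', 'old', 'blue'] (min_width=13, slack=2)
Line 5: ['picture'] (min_width=7, slack=8)
Total lines: 5

Answer: 5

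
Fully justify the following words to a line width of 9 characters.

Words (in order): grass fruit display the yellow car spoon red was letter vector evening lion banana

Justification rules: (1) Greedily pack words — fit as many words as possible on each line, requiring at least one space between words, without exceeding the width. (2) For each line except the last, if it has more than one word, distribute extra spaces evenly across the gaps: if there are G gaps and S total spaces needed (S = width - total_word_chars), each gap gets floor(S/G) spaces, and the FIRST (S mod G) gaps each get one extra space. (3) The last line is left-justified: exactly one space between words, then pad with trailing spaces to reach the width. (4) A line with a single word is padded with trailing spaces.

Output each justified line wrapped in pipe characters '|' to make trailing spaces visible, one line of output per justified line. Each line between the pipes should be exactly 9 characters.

Line 1: ['grass'] (min_width=5, slack=4)
Line 2: ['fruit'] (min_width=5, slack=4)
Line 3: ['display'] (min_width=7, slack=2)
Line 4: ['the'] (min_width=3, slack=6)
Line 5: ['yellow'] (min_width=6, slack=3)
Line 6: ['car', 'spoon'] (min_width=9, slack=0)
Line 7: ['red', 'was'] (min_width=7, slack=2)
Line 8: ['letter'] (min_width=6, slack=3)
Line 9: ['vector'] (min_width=6, slack=3)
Line 10: ['evening'] (min_width=7, slack=2)
Line 11: ['lion'] (min_width=4, slack=5)
Line 12: ['banana'] (min_width=6, slack=3)

Answer: |grass    |
|fruit    |
|display  |
|the      |
|yellow   |
|car spoon|
|red   was|
|letter   |
|vector   |
|evening  |
|lion     |
|banana   |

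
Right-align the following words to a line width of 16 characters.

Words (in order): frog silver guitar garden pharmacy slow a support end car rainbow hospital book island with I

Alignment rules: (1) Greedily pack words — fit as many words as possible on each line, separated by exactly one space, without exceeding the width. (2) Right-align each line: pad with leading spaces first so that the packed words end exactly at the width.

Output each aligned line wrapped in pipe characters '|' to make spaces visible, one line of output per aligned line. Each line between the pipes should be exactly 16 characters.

Line 1: ['frog', 'silver'] (min_width=11, slack=5)
Line 2: ['guitar', 'garden'] (min_width=13, slack=3)
Line 3: ['pharmacy', 'slow', 'a'] (min_width=15, slack=1)
Line 4: ['support', 'end', 'car'] (min_width=15, slack=1)
Line 5: ['rainbow', 'hospital'] (min_width=16, slack=0)
Line 6: ['book', 'island', 'with'] (min_width=16, slack=0)
Line 7: ['I'] (min_width=1, slack=15)

Answer: |     frog silver|
|   guitar garden|
| pharmacy slow a|
| support end car|
|rainbow hospital|
|book island with|
|               I|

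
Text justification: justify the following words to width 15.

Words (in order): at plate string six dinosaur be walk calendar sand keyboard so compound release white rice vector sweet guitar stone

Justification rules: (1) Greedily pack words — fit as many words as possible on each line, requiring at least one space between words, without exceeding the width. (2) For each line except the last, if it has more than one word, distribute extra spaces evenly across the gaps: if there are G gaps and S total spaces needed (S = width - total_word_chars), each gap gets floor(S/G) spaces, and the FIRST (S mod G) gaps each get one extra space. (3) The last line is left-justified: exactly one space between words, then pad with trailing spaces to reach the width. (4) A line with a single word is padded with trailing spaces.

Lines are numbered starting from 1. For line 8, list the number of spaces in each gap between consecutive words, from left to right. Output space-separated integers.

Line 1: ['at', 'plate', 'string'] (min_width=15, slack=0)
Line 2: ['six', 'dinosaur', 'be'] (min_width=15, slack=0)
Line 3: ['walk', 'calendar'] (min_width=13, slack=2)
Line 4: ['sand', 'keyboard'] (min_width=13, slack=2)
Line 5: ['so', 'compound'] (min_width=11, slack=4)
Line 6: ['release', 'white'] (min_width=13, slack=2)
Line 7: ['rice', 'vector'] (min_width=11, slack=4)
Line 8: ['sweet', 'guitar'] (min_width=12, slack=3)
Line 9: ['stone'] (min_width=5, slack=10)

Answer: 4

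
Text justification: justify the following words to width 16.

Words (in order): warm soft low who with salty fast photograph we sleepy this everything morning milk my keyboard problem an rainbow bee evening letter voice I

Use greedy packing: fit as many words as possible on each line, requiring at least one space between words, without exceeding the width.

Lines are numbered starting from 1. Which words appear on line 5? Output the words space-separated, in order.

Answer: everything

Derivation:
Line 1: ['warm', 'soft', 'low'] (min_width=13, slack=3)
Line 2: ['who', 'with', 'salty'] (min_width=14, slack=2)
Line 3: ['fast', 'photograph'] (min_width=15, slack=1)
Line 4: ['we', 'sleepy', 'this'] (min_width=14, slack=2)
Line 5: ['everything'] (min_width=10, slack=6)
Line 6: ['morning', 'milk', 'my'] (min_width=15, slack=1)
Line 7: ['keyboard', 'problem'] (min_width=16, slack=0)
Line 8: ['an', 'rainbow', 'bee'] (min_width=14, slack=2)
Line 9: ['evening', 'letter'] (min_width=14, slack=2)
Line 10: ['voice', 'I'] (min_width=7, slack=9)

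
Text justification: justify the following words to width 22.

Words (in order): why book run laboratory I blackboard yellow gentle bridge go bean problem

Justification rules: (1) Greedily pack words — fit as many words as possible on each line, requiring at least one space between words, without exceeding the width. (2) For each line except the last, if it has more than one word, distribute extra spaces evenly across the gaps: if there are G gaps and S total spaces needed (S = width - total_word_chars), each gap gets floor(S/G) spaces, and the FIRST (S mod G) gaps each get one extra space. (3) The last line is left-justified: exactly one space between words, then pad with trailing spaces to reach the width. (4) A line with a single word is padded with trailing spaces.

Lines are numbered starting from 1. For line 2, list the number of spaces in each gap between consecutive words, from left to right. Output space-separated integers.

Answer: 11

Derivation:
Line 1: ['why', 'book', 'run'] (min_width=12, slack=10)
Line 2: ['laboratory', 'I'] (min_width=12, slack=10)
Line 3: ['blackboard', 'yellow'] (min_width=17, slack=5)
Line 4: ['gentle', 'bridge', 'go', 'bean'] (min_width=21, slack=1)
Line 5: ['problem'] (min_width=7, slack=15)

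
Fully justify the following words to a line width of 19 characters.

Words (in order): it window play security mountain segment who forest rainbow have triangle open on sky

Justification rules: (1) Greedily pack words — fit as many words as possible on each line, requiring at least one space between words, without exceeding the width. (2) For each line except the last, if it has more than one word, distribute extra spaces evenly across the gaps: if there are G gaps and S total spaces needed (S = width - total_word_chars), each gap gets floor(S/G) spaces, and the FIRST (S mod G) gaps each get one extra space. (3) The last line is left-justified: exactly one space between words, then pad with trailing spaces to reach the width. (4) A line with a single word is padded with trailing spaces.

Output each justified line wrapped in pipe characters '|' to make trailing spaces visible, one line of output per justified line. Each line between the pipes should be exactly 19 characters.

Line 1: ['it', 'window', 'play'] (min_width=14, slack=5)
Line 2: ['security', 'mountain'] (min_width=17, slack=2)
Line 3: ['segment', 'who', 'forest'] (min_width=18, slack=1)
Line 4: ['rainbow', 'have'] (min_width=12, slack=7)
Line 5: ['triangle', 'open', 'on'] (min_width=16, slack=3)
Line 6: ['sky'] (min_width=3, slack=16)

Answer: |it    window   play|
|security   mountain|
|segment  who forest|
|rainbow        have|
|triangle   open  on|
|sky                |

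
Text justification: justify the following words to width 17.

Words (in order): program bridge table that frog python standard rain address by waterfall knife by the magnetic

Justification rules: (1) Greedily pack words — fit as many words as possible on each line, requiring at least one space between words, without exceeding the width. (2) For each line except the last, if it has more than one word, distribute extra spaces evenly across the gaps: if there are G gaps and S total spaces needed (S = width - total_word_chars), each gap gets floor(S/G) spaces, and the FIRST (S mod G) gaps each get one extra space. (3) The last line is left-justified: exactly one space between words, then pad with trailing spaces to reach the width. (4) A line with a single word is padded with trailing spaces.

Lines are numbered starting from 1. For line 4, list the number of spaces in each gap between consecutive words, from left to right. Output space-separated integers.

Line 1: ['program', 'bridge'] (min_width=14, slack=3)
Line 2: ['table', 'that', 'frog'] (min_width=15, slack=2)
Line 3: ['python', 'standard'] (min_width=15, slack=2)
Line 4: ['rain', 'address', 'by'] (min_width=15, slack=2)
Line 5: ['waterfall', 'knife'] (min_width=15, slack=2)
Line 6: ['by', 'the', 'magnetic'] (min_width=15, slack=2)

Answer: 2 2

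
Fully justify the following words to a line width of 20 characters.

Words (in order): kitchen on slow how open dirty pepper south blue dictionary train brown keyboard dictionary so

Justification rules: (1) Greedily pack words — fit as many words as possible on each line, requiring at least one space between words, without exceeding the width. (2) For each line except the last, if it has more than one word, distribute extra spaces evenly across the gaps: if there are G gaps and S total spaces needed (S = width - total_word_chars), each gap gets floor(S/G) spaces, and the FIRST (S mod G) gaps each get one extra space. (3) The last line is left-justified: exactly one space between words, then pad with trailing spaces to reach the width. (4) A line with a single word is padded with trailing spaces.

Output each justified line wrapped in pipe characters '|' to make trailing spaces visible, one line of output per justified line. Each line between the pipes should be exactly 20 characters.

Answer: |kitchen  on slow how|
|open   dirty  pepper|
|south           blue|
|dictionary     train|
|brown       keyboard|
|dictionary so       |

Derivation:
Line 1: ['kitchen', 'on', 'slow', 'how'] (min_width=19, slack=1)
Line 2: ['open', 'dirty', 'pepper'] (min_width=17, slack=3)
Line 3: ['south', 'blue'] (min_width=10, slack=10)
Line 4: ['dictionary', 'train'] (min_width=16, slack=4)
Line 5: ['brown', 'keyboard'] (min_width=14, slack=6)
Line 6: ['dictionary', 'so'] (min_width=13, slack=7)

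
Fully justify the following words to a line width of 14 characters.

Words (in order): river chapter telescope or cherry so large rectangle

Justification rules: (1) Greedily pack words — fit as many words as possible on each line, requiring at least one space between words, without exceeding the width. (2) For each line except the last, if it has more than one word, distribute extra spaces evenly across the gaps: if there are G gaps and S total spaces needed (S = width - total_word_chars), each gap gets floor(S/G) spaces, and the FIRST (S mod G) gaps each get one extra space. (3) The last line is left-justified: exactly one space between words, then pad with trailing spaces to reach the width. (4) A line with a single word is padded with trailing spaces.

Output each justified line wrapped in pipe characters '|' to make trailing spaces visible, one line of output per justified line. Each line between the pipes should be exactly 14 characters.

Line 1: ['river', 'chapter'] (min_width=13, slack=1)
Line 2: ['telescope', 'or'] (min_width=12, slack=2)
Line 3: ['cherry', 'so'] (min_width=9, slack=5)
Line 4: ['large'] (min_width=5, slack=9)
Line 5: ['rectangle'] (min_width=9, slack=5)

Answer: |river  chapter|
|telescope   or|
|cherry      so|
|large         |
|rectangle     |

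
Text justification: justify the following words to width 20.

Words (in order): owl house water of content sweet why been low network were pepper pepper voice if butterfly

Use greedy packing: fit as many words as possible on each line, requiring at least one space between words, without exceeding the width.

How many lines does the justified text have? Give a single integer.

Line 1: ['owl', 'house', 'water', 'of'] (min_width=18, slack=2)
Line 2: ['content', 'sweet', 'why'] (min_width=17, slack=3)
Line 3: ['been', 'low', 'network'] (min_width=16, slack=4)
Line 4: ['were', 'pepper', 'pepper'] (min_width=18, slack=2)
Line 5: ['voice', 'if', 'butterfly'] (min_width=18, slack=2)
Total lines: 5

Answer: 5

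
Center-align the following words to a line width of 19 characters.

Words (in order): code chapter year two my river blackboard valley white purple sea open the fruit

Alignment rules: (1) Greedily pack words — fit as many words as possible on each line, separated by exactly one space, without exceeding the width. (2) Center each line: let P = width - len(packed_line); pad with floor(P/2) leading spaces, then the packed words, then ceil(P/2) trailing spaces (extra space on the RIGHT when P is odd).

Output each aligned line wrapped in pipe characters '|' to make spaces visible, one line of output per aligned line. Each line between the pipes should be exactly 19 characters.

Line 1: ['code', 'chapter', 'year'] (min_width=17, slack=2)
Line 2: ['two', 'my', 'river'] (min_width=12, slack=7)
Line 3: ['blackboard', 'valley'] (min_width=17, slack=2)
Line 4: ['white', 'purple', 'sea'] (min_width=16, slack=3)
Line 5: ['open', 'the', 'fruit'] (min_width=14, slack=5)

Answer: | code chapter year |
|   two my river    |
| blackboard valley |
| white purple sea  |
|  open the fruit   |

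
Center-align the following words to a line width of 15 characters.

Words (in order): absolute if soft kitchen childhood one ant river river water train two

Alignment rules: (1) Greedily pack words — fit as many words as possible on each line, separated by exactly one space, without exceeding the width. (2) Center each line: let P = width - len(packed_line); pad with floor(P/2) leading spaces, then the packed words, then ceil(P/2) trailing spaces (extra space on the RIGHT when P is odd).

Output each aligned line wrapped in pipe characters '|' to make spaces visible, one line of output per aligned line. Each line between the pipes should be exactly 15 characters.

Answer: |  absolute if  |
| soft kitchen  |
| childhood one |
|ant river river|
|water train two|

Derivation:
Line 1: ['absolute', 'if'] (min_width=11, slack=4)
Line 2: ['soft', 'kitchen'] (min_width=12, slack=3)
Line 3: ['childhood', 'one'] (min_width=13, slack=2)
Line 4: ['ant', 'river', 'river'] (min_width=15, slack=0)
Line 5: ['water', 'train', 'two'] (min_width=15, slack=0)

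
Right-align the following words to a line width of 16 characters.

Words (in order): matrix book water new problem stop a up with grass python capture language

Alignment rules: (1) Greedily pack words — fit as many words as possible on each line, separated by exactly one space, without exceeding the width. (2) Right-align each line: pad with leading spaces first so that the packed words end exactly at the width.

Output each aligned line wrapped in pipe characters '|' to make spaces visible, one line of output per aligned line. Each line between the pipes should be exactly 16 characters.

Answer: |     matrix book|
|       water new|
|  problem stop a|
|   up with grass|
|  python capture|
|        language|

Derivation:
Line 1: ['matrix', 'book'] (min_width=11, slack=5)
Line 2: ['water', 'new'] (min_width=9, slack=7)
Line 3: ['problem', 'stop', 'a'] (min_width=14, slack=2)
Line 4: ['up', 'with', 'grass'] (min_width=13, slack=3)
Line 5: ['python', 'capture'] (min_width=14, slack=2)
Line 6: ['language'] (min_width=8, slack=8)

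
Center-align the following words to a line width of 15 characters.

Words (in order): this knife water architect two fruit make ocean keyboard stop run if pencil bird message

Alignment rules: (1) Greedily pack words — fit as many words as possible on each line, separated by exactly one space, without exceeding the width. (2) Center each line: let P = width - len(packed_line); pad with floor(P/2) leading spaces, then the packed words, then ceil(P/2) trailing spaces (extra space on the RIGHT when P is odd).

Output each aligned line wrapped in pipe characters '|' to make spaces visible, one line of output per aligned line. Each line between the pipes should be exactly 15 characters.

Line 1: ['this', 'knife'] (min_width=10, slack=5)
Line 2: ['water', 'architect'] (min_width=15, slack=0)
Line 3: ['two', 'fruit', 'make'] (min_width=14, slack=1)
Line 4: ['ocean', 'keyboard'] (min_width=14, slack=1)
Line 5: ['stop', 'run', 'if'] (min_width=11, slack=4)
Line 6: ['pencil', 'bird'] (min_width=11, slack=4)
Line 7: ['message'] (min_width=7, slack=8)

Answer: |  this knife   |
|water architect|
|two fruit make |
|ocean keyboard |
|  stop run if  |
|  pencil bird  |
|    message    |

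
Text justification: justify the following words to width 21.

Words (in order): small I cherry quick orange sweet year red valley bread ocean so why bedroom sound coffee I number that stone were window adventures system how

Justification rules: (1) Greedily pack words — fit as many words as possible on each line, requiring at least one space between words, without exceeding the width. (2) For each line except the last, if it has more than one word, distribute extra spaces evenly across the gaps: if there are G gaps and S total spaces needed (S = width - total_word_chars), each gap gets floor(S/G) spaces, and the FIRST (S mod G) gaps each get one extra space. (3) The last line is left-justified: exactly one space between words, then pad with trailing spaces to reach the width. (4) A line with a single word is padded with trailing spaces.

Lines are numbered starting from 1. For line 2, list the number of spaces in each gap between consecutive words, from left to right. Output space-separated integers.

Answer: 1 1 1

Derivation:
Line 1: ['small', 'I', 'cherry', 'quick'] (min_width=20, slack=1)
Line 2: ['orange', 'sweet', 'year', 'red'] (min_width=21, slack=0)
Line 3: ['valley', 'bread', 'ocean', 'so'] (min_width=21, slack=0)
Line 4: ['why', 'bedroom', 'sound'] (min_width=17, slack=4)
Line 5: ['coffee', 'I', 'number', 'that'] (min_width=20, slack=1)
Line 6: ['stone', 'were', 'window'] (min_width=17, slack=4)
Line 7: ['adventures', 'system', 'how'] (min_width=21, slack=0)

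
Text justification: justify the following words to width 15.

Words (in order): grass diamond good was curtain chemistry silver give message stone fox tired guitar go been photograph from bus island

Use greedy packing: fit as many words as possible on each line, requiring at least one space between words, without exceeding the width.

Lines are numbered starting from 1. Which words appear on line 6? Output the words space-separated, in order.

Line 1: ['grass', 'diamond'] (min_width=13, slack=2)
Line 2: ['good', 'was'] (min_width=8, slack=7)
Line 3: ['curtain'] (min_width=7, slack=8)
Line 4: ['chemistry'] (min_width=9, slack=6)
Line 5: ['silver', 'give'] (min_width=11, slack=4)
Line 6: ['message', 'stone'] (min_width=13, slack=2)
Line 7: ['fox', 'tired'] (min_width=9, slack=6)
Line 8: ['guitar', 'go', 'been'] (min_width=14, slack=1)
Line 9: ['photograph', 'from'] (min_width=15, slack=0)
Line 10: ['bus', 'island'] (min_width=10, slack=5)

Answer: message stone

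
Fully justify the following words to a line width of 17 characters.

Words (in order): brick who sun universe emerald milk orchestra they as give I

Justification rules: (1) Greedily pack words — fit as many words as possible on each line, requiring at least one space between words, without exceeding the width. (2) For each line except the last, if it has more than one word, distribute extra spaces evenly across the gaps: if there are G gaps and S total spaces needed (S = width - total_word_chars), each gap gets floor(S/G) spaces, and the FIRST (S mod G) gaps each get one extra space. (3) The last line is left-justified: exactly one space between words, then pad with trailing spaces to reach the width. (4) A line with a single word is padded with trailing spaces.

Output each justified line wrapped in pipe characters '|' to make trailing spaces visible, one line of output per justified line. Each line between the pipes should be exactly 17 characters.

Line 1: ['brick', 'who', 'sun'] (min_width=13, slack=4)
Line 2: ['universe', 'emerald'] (min_width=16, slack=1)
Line 3: ['milk', 'orchestra'] (min_width=14, slack=3)
Line 4: ['they', 'as', 'give', 'I'] (min_width=14, slack=3)

Answer: |brick   who   sun|
|universe  emerald|
|milk    orchestra|
|they as give I   |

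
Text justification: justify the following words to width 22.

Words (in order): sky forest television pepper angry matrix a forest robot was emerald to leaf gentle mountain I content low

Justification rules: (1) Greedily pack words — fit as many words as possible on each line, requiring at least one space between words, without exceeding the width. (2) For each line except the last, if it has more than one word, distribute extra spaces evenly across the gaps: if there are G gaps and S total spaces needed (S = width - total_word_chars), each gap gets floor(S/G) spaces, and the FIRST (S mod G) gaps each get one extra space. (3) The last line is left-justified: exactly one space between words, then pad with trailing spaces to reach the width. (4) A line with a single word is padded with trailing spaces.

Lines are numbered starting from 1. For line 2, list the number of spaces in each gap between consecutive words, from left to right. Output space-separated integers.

Answer: 2 1 1

Derivation:
Line 1: ['sky', 'forest', 'television'] (min_width=21, slack=1)
Line 2: ['pepper', 'angry', 'matrix', 'a'] (min_width=21, slack=1)
Line 3: ['forest', 'robot', 'was'] (min_width=16, slack=6)
Line 4: ['emerald', 'to', 'leaf', 'gentle'] (min_width=22, slack=0)
Line 5: ['mountain', 'I', 'content', 'low'] (min_width=22, slack=0)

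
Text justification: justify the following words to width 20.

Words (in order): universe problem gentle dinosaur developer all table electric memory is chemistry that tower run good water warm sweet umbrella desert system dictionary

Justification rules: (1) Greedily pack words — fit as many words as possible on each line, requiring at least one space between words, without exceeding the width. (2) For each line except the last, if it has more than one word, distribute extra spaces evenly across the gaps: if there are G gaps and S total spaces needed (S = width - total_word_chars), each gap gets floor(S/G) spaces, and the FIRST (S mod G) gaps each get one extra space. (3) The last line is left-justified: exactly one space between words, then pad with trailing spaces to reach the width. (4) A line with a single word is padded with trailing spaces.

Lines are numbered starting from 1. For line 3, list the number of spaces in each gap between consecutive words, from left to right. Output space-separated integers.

Answer: 2 1

Derivation:
Line 1: ['universe', 'problem'] (min_width=16, slack=4)
Line 2: ['gentle', 'dinosaur'] (min_width=15, slack=5)
Line 3: ['developer', 'all', 'table'] (min_width=19, slack=1)
Line 4: ['electric', 'memory', 'is'] (min_width=18, slack=2)
Line 5: ['chemistry', 'that', 'tower'] (min_width=20, slack=0)
Line 6: ['run', 'good', 'water', 'warm'] (min_width=19, slack=1)
Line 7: ['sweet', 'umbrella'] (min_width=14, slack=6)
Line 8: ['desert', 'system'] (min_width=13, slack=7)
Line 9: ['dictionary'] (min_width=10, slack=10)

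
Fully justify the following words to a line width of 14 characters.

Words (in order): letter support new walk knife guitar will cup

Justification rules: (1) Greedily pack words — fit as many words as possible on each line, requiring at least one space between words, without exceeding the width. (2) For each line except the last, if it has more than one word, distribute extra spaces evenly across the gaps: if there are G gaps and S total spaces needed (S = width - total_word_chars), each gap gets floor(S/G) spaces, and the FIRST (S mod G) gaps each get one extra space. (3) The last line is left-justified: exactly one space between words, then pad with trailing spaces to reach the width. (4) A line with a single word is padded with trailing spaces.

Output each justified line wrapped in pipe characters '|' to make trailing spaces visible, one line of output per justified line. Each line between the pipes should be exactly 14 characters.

Line 1: ['letter', 'support'] (min_width=14, slack=0)
Line 2: ['new', 'walk', 'knife'] (min_width=14, slack=0)
Line 3: ['guitar', 'will'] (min_width=11, slack=3)
Line 4: ['cup'] (min_width=3, slack=11)

Answer: |letter support|
|new walk knife|
|guitar    will|
|cup           |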